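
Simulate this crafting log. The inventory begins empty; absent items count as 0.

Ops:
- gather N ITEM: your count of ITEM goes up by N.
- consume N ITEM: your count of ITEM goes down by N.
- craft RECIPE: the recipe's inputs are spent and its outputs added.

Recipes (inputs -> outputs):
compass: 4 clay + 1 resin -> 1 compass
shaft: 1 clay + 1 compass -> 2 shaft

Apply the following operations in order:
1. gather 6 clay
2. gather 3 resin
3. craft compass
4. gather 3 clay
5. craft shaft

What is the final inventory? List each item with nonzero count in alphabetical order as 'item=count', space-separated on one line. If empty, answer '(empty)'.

Answer: clay=4 resin=2 shaft=2

Derivation:
After 1 (gather 6 clay): clay=6
After 2 (gather 3 resin): clay=6 resin=3
After 3 (craft compass): clay=2 compass=1 resin=2
After 4 (gather 3 clay): clay=5 compass=1 resin=2
After 5 (craft shaft): clay=4 resin=2 shaft=2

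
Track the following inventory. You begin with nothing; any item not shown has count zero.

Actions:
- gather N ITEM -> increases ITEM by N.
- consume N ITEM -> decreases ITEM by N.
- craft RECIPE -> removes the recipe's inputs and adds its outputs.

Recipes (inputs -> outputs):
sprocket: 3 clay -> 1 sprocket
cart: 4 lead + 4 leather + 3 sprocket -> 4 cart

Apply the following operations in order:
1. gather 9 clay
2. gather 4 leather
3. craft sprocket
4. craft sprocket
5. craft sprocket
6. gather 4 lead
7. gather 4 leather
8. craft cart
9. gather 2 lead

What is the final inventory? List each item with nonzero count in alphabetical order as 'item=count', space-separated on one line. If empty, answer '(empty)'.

After 1 (gather 9 clay): clay=9
After 2 (gather 4 leather): clay=9 leather=4
After 3 (craft sprocket): clay=6 leather=4 sprocket=1
After 4 (craft sprocket): clay=3 leather=4 sprocket=2
After 5 (craft sprocket): leather=4 sprocket=3
After 6 (gather 4 lead): lead=4 leather=4 sprocket=3
After 7 (gather 4 leather): lead=4 leather=8 sprocket=3
After 8 (craft cart): cart=4 leather=4
After 9 (gather 2 lead): cart=4 lead=2 leather=4

Answer: cart=4 lead=2 leather=4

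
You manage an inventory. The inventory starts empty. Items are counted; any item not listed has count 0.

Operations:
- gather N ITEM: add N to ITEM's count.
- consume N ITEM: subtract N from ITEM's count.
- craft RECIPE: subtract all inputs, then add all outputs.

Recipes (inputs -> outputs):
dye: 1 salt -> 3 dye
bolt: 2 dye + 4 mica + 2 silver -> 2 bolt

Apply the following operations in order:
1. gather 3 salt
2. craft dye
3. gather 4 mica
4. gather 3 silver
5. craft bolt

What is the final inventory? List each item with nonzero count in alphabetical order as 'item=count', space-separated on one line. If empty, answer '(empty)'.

Answer: bolt=2 dye=1 salt=2 silver=1

Derivation:
After 1 (gather 3 salt): salt=3
After 2 (craft dye): dye=3 salt=2
After 3 (gather 4 mica): dye=3 mica=4 salt=2
After 4 (gather 3 silver): dye=3 mica=4 salt=2 silver=3
After 5 (craft bolt): bolt=2 dye=1 salt=2 silver=1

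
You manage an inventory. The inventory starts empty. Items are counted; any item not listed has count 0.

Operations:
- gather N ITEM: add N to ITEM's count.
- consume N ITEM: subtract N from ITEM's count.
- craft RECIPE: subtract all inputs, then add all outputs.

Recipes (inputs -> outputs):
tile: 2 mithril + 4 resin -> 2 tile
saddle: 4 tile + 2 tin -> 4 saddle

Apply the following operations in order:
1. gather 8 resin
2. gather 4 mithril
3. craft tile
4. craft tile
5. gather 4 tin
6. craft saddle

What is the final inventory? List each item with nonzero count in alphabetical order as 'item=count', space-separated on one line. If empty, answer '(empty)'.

Answer: saddle=4 tin=2

Derivation:
After 1 (gather 8 resin): resin=8
After 2 (gather 4 mithril): mithril=4 resin=8
After 3 (craft tile): mithril=2 resin=4 tile=2
After 4 (craft tile): tile=4
After 5 (gather 4 tin): tile=4 tin=4
After 6 (craft saddle): saddle=4 tin=2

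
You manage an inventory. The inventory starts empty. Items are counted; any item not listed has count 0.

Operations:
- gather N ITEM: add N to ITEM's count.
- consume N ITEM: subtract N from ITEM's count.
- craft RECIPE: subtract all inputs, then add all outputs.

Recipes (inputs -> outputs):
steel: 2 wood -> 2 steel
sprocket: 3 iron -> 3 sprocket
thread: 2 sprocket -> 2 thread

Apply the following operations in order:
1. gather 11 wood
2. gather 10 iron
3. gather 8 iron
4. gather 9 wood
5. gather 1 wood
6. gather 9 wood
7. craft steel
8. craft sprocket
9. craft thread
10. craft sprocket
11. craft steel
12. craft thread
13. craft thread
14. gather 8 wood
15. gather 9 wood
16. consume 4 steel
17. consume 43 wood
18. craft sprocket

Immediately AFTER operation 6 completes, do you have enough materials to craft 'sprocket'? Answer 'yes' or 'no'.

Answer: yes

Derivation:
After 1 (gather 11 wood): wood=11
After 2 (gather 10 iron): iron=10 wood=11
After 3 (gather 8 iron): iron=18 wood=11
After 4 (gather 9 wood): iron=18 wood=20
After 5 (gather 1 wood): iron=18 wood=21
After 6 (gather 9 wood): iron=18 wood=30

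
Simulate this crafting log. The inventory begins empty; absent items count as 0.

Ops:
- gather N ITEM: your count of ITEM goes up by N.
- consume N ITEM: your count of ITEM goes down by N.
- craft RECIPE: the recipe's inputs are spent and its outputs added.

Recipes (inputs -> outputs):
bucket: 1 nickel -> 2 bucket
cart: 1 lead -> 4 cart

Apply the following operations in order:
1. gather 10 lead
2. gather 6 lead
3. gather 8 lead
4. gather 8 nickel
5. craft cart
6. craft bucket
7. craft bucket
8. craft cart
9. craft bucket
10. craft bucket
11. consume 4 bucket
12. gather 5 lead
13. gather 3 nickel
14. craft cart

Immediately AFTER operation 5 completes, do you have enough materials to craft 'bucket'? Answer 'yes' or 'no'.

After 1 (gather 10 lead): lead=10
After 2 (gather 6 lead): lead=16
After 3 (gather 8 lead): lead=24
After 4 (gather 8 nickel): lead=24 nickel=8
After 5 (craft cart): cart=4 lead=23 nickel=8

Answer: yes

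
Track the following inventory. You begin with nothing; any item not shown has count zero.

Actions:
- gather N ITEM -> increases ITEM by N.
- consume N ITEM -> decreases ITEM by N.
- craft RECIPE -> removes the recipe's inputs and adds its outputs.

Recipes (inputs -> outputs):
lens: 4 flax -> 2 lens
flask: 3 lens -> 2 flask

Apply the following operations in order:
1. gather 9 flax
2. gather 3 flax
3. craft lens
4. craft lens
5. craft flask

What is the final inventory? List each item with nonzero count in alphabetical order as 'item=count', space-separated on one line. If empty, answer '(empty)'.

Answer: flask=2 flax=4 lens=1

Derivation:
After 1 (gather 9 flax): flax=9
After 2 (gather 3 flax): flax=12
After 3 (craft lens): flax=8 lens=2
After 4 (craft lens): flax=4 lens=4
After 5 (craft flask): flask=2 flax=4 lens=1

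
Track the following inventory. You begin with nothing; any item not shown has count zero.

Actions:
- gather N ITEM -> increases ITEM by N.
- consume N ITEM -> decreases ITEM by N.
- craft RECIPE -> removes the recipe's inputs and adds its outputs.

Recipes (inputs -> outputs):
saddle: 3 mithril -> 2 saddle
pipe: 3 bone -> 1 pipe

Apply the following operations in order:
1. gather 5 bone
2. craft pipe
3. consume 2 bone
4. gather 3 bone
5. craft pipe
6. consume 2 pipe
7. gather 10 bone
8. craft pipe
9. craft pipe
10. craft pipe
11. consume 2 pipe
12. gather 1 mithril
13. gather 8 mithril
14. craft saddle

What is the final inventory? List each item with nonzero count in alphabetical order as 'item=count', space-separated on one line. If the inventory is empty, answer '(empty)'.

After 1 (gather 5 bone): bone=5
After 2 (craft pipe): bone=2 pipe=1
After 3 (consume 2 bone): pipe=1
After 4 (gather 3 bone): bone=3 pipe=1
After 5 (craft pipe): pipe=2
After 6 (consume 2 pipe): (empty)
After 7 (gather 10 bone): bone=10
After 8 (craft pipe): bone=7 pipe=1
After 9 (craft pipe): bone=4 pipe=2
After 10 (craft pipe): bone=1 pipe=3
After 11 (consume 2 pipe): bone=1 pipe=1
After 12 (gather 1 mithril): bone=1 mithril=1 pipe=1
After 13 (gather 8 mithril): bone=1 mithril=9 pipe=1
After 14 (craft saddle): bone=1 mithril=6 pipe=1 saddle=2

Answer: bone=1 mithril=6 pipe=1 saddle=2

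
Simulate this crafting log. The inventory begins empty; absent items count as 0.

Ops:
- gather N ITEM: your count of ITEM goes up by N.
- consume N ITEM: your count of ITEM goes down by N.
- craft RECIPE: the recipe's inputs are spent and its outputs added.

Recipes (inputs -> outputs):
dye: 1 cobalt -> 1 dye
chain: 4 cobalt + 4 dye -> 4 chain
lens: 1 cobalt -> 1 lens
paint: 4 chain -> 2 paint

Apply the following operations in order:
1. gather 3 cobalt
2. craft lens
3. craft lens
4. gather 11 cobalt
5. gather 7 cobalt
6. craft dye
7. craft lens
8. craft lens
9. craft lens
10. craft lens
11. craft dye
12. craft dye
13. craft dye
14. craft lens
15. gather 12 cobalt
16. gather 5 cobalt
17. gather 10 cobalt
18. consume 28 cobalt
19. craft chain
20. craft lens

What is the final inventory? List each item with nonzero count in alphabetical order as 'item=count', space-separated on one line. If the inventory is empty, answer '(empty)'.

Answer: chain=4 cobalt=4 lens=8

Derivation:
After 1 (gather 3 cobalt): cobalt=3
After 2 (craft lens): cobalt=2 lens=1
After 3 (craft lens): cobalt=1 lens=2
After 4 (gather 11 cobalt): cobalt=12 lens=2
After 5 (gather 7 cobalt): cobalt=19 lens=2
After 6 (craft dye): cobalt=18 dye=1 lens=2
After 7 (craft lens): cobalt=17 dye=1 lens=3
After 8 (craft lens): cobalt=16 dye=1 lens=4
After 9 (craft lens): cobalt=15 dye=1 lens=5
After 10 (craft lens): cobalt=14 dye=1 lens=6
After 11 (craft dye): cobalt=13 dye=2 lens=6
After 12 (craft dye): cobalt=12 dye=3 lens=6
After 13 (craft dye): cobalt=11 dye=4 lens=6
After 14 (craft lens): cobalt=10 dye=4 lens=7
After 15 (gather 12 cobalt): cobalt=22 dye=4 lens=7
After 16 (gather 5 cobalt): cobalt=27 dye=4 lens=7
After 17 (gather 10 cobalt): cobalt=37 dye=4 lens=7
After 18 (consume 28 cobalt): cobalt=9 dye=4 lens=7
After 19 (craft chain): chain=4 cobalt=5 lens=7
After 20 (craft lens): chain=4 cobalt=4 lens=8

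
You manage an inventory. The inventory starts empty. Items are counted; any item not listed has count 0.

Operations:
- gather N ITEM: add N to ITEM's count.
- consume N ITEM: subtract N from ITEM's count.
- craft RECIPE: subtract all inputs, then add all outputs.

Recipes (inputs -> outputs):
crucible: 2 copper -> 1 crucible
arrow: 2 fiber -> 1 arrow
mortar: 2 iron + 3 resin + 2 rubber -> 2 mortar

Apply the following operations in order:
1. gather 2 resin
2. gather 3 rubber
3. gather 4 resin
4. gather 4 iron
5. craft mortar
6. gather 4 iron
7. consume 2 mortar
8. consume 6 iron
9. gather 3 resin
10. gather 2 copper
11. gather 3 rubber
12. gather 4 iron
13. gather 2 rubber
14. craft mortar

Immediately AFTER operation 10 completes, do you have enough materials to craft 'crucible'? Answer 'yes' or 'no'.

Answer: yes

Derivation:
After 1 (gather 2 resin): resin=2
After 2 (gather 3 rubber): resin=2 rubber=3
After 3 (gather 4 resin): resin=6 rubber=3
After 4 (gather 4 iron): iron=4 resin=6 rubber=3
After 5 (craft mortar): iron=2 mortar=2 resin=3 rubber=1
After 6 (gather 4 iron): iron=6 mortar=2 resin=3 rubber=1
After 7 (consume 2 mortar): iron=6 resin=3 rubber=1
After 8 (consume 6 iron): resin=3 rubber=1
After 9 (gather 3 resin): resin=6 rubber=1
After 10 (gather 2 copper): copper=2 resin=6 rubber=1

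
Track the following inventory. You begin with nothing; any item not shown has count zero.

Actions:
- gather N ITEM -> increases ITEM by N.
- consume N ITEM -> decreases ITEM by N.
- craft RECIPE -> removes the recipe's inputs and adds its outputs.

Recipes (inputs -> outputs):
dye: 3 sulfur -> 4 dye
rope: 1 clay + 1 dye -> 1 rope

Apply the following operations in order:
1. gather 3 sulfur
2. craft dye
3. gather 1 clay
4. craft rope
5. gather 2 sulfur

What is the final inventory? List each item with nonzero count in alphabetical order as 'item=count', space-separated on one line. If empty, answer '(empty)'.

Answer: dye=3 rope=1 sulfur=2

Derivation:
After 1 (gather 3 sulfur): sulfur=3
After 2 (craft dye): dye=4
After 3 (gather 1 clay): clay=1 dye=4
After 4 (craft rope): dye=3 rope=1
After 5 (gather 2 sulfur): dye=3 rope=1 sulfur=2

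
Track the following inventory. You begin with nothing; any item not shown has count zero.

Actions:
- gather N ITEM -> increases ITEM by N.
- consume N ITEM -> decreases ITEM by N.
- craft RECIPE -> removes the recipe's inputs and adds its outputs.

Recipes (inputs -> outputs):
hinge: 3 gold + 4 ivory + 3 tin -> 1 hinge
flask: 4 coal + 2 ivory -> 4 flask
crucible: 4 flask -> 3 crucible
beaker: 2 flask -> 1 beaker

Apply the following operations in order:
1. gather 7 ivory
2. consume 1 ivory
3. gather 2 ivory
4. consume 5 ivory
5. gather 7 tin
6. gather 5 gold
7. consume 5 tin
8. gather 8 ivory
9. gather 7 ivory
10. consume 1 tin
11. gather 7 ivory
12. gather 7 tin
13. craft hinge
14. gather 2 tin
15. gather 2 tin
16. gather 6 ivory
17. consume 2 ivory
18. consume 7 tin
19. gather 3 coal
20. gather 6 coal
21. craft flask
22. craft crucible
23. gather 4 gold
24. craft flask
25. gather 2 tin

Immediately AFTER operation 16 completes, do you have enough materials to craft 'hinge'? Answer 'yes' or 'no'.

After 1 (gather 7 ivory): ivory=7
After 2 (consume 1 ivory): ivory=6
After 3 (gather 2 ivory): ivory=8
After 4 (consume 5 ivory): ivory=3
After 5 (gather 7 tin): ivory=3 tin=7
After 6 (gather 5 gold): gold=5 ivory=3 tin=7
After 7 (consume 5 tin): gold=5 ivory=3 tin=2
After 8 (gather 8 ivory): gold=5 ivory=11 tin=2
After 9 (gather 7 ivory): gold=5 ivory=18 tin=2
After 10 (consume 1 tin): gold=5 ivory=18 tin=1
After 11 (gather 7 ivory): gold=5 ivory=25 tin=1
After 12 (gather 7 tin): gold=5 ivory=25 tin=8
After 13 (craft hinge): gold=2 hinge=1 ivory=21 tin=5
After 14 (gather 2 tin): gold=2 hinge=1 ivory=21 tin=7
After 15 (gather 2 tin): gold=2 hinge=1 ivory=21 tin=9
After 16 (gather 6 ivory): gold=2 hinge=1 ivory=27 tin=9

Answer: no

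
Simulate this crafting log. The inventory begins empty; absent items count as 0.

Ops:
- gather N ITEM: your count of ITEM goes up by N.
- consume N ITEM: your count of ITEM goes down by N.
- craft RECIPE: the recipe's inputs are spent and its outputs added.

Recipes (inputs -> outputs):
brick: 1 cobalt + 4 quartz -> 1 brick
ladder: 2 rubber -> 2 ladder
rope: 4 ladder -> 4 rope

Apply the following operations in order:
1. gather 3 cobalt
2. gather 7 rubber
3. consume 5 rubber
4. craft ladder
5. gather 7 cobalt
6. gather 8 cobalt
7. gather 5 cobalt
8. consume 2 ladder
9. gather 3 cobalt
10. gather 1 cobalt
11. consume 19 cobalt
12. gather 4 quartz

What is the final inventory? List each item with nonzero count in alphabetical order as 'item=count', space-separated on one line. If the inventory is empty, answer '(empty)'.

Answer: cobalt=8 quartz=4

Derivation:
After 1 (gather 3 cobalt): cobalt=3
After 2 (gather 7 rubber): cobalt=3 rubber=7
After 3 (consume 5 rubber): cobalt=3 rubber=2
After 4 (craft ladder): cobalt=3 ladder=2
After 5 (gather 7 cobalt): cobalt=10 ladder=2
After 6 (gather 8 cobalt): cobalt=18 ladder=2
After 7 (gather 5 cobalt): cobalt=23 ladder=2
After 8 (consume 2 ladder): cobalt=23
After 9 (gather 3 cobalt): cobalt=26
After 10 (gather 1 cobalt): cobalt=27
After 11 (consume 19 cobalt): cobalt=8
After 12 (gather 4 quartz): cobalt=8 quartz=4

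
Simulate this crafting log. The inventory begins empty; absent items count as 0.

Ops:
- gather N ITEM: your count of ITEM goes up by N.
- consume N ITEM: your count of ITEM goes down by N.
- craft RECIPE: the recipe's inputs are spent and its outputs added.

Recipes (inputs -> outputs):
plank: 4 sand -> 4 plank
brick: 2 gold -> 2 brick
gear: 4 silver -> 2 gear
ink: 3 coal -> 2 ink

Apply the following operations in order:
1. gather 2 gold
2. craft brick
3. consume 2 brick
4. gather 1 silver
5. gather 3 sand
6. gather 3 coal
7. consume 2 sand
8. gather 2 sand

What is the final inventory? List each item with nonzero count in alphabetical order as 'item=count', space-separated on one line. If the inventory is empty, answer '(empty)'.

After 1 (gather 2 gold): gold=2
After 2 (craft brick): brick=2
After 3 (consume 2 brick): (empty)
After 4 (gather 1 silver): silver=1
After 5 (gather 3 sand): sand=3 silver=1
After 6 (gather 3 coal): coal=3 sand=3 silver=1
After 7 (consume 2 sand): coal=3 sand=1 silver=1
After 8 (gather 2 sand): coal=3 sand=3 silver=1

Answer: coal=3 sand=3 silver=1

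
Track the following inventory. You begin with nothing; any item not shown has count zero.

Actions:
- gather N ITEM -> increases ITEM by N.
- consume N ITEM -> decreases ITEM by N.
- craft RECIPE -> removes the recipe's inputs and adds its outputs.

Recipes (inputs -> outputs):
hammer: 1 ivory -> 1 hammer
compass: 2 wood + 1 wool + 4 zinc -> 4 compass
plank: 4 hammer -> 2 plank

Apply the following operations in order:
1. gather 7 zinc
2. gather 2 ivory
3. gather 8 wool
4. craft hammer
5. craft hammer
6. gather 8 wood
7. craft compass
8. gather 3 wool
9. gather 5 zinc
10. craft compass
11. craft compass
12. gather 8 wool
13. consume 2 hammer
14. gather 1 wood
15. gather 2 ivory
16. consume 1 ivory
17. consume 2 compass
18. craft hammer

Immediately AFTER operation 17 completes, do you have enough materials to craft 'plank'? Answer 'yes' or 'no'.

Answer: no

Derivation:
After 1 (gather 7 zinc): zinc=7
After 2 (gather 2 ivory): ivory=2 zinc=7
After 3 (gather 8 wool): ivory=2 wool=8 zinc=7
After 4 (craft hammer): hammer=1 ivory=1 wool=8 zinc=7
After 5 (craft hammer): hammer=2 wool=8 zinc=7
After 6 (gather 8 wood): hammer=2 wood=8 wool=8 zinc=7
After 7 (craft compass): compass=4 hammer=2 wood=6 wool=7 zinc=3
After 8 (gather 3 wool): compass=4 hammer=2 wood=6 wool=10 zinc=3
After 9 (gather 5 zinc): compass=4 hammer=2 wood=6 wool=10 zinc=8
After 10 (craft compass): compass=8 hammer=2 wood=4 wool=9 zinc=4
After 11 (craft compass): compass=12 hammer=2 wood=2 wool=8
After 12 (gather 8 wool): compass=12 hammer=2 wood=2 wool=16
After 13 (consume 2 hammer): compass=12 wood=2 wool=16
After 14 (gather 1 wood): compass=12 wood=3 wool=16
After 15 (gather 2 ivory): compass=12 ivory=2 wood=3 wool=16
After 16 (consume 1 ivory): compass=12 ivory=1 wood=3 wool=16
After 17 (consume 2 compass): compass=10 ivory=1 wood=3 wool=16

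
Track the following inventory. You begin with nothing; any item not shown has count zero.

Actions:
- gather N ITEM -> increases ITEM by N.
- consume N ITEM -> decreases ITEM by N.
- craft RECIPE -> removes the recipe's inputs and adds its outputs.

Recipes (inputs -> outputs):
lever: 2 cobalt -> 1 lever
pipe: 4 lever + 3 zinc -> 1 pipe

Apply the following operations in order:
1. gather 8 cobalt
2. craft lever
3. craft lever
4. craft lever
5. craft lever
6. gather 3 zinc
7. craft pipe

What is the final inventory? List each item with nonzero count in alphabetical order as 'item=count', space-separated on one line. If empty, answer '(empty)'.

After 1 (gather 8 cobalt): cobalt=8
After 2 (craft lever): cobalt=6 lever=1
After 3 (craft lever): cobalt=4 lever=2
After 4 (craft lever): cobalt=2 lever=3
After 5 (craft lever): lever=4
After 6 (gather 3 zinc): lever=4 zinc=3
After 7 (craft pipe): pipe=1

Answer: pipe=1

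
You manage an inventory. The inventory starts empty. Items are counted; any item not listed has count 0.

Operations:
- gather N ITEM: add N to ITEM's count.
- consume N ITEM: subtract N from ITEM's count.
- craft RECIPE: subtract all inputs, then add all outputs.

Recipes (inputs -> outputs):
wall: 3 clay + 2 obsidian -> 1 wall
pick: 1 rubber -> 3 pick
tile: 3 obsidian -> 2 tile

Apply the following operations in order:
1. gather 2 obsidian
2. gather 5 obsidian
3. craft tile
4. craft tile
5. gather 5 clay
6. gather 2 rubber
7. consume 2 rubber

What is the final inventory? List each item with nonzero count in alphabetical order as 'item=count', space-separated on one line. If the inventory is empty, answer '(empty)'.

Answer: clay=5 obsidian=1 tile=4

Derivation:
After 1 (gather 2 obsidian): obsidian=2
After 2 (gather 5 obsidian): obsidian=7
After 3 (craft tile): obsidian=4 tile=2
After 4 (craft tile): obsidian=1 tile=4
After 5 (gather 5 clay): clay=5 obsidian=1 tile=4
After 6 (gather 2 rubber): clay=5 obsidian=1 rubber=2 tile=4
After 7 (consume 2 rubber): clay=5 obsidian=1 tile=4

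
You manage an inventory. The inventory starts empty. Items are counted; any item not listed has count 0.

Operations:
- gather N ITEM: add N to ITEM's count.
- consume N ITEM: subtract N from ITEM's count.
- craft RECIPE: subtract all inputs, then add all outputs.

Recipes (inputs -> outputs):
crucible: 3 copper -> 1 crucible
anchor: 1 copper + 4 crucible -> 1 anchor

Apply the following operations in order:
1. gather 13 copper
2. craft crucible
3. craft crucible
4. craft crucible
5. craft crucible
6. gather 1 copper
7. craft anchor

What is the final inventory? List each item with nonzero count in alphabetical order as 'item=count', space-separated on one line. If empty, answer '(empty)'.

Answer: anchor=1 copper=1

Derivation:
After 1 (gather 13 copper): copper=13
After 2 (craft crucible): copper=10 crucible=1
After 3 (craft crucible): copper=7 crucible=2
After 4 (craft crucible): copper=4 crucible=3
After 5 (craft crucible): copper=1 crucible=4
After 6 (gather 1 copper): copper=2 crucible=4
After 7 (craft anchor): anchor=1 copper=1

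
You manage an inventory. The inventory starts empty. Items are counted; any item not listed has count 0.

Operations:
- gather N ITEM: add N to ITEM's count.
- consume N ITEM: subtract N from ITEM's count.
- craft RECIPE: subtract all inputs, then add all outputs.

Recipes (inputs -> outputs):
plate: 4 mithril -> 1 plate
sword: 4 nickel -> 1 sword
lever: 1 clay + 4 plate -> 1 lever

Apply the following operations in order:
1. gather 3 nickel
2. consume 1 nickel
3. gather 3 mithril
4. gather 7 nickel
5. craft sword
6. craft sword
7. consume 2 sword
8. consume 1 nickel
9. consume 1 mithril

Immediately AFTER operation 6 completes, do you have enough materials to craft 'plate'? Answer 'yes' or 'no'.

Answer: no

Derivation:
After 1 (gather 3 nickel): nickel=3
After 2 (consume 1 nickel): nickel=2
After 3 (gather 3 mithril): mithril=3 nickel=2
After 4 (gather 7 nickel): mithril=3 nickel=9
After 5 (craft sword): mithril=3 nickel=5 sword=1
After 6 (craft sword): mithril=3 nickel=1 sword=2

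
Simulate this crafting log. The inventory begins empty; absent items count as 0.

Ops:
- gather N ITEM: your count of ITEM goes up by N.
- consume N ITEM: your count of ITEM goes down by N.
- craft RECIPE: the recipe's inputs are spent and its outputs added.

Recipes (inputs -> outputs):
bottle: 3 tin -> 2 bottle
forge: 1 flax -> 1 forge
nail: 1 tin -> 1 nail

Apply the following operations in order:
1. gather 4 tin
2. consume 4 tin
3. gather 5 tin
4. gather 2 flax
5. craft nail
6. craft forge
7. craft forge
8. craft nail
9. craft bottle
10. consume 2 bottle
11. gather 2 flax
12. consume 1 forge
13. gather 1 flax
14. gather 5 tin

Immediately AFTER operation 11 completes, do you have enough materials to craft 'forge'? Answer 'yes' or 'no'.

Answer: yes

Derivation:
After 1 (gather 4 tin): tin=4
After 2 (consume 4 tin): (empty)
After 3 (gather 5 tin): tin=5
After 4 (gather 2 flax): flax=2 tin=5
After 5 (craft nail): flax=2 nail=1 tin=4
After 6 (craft forge): flax=1 forge=1 nail=1 tin=4
After 7 (craft forge): forge=2 nail=1 tin=4
After 8 (craft nail): forge=2 nail=2 tin=3
After 9 (craft bottle): bottle=2 forge=2 nail=2
After 10 (consume 2 bottle): forge=2 nail=2
After 11 (gather 2 flax): flax=2 forge=2 nail=2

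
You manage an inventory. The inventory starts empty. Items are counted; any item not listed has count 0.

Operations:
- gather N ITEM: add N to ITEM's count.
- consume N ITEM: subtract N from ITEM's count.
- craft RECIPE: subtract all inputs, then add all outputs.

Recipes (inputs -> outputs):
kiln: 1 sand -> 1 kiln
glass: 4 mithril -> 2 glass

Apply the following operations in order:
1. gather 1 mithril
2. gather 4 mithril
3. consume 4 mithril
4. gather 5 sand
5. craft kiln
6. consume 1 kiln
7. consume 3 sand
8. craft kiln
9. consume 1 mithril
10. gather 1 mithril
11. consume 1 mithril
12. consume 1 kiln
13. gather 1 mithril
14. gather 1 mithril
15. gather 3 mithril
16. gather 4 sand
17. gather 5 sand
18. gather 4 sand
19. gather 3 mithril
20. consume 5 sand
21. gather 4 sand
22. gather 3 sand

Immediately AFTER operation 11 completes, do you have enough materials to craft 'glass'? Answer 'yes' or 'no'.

Answer: no

Derivation:
After 1 (gather 1 mithril): mithril=1
After 2 (gather 4 mithril): mithril=5
After 3 (consume 4 mithril): mithril=1
After 4 (gather 5 sand): mithril=1 sand=5
After 5 (craft kiln): kiln=1 mithril=1 sand=4
After 6 (consume 1 kiln): mithril=1 sand=4
After 7 (consume 3 sand): mithril=1 sand=1
After 8 (craft kiln): kiln=1 mithril=1
After 9 (consume 1 mithril): kiln=1
After 10 (gather 1 mithril): kiln=1 mithril=1
After 11 (consume 1 mithril): kiln=1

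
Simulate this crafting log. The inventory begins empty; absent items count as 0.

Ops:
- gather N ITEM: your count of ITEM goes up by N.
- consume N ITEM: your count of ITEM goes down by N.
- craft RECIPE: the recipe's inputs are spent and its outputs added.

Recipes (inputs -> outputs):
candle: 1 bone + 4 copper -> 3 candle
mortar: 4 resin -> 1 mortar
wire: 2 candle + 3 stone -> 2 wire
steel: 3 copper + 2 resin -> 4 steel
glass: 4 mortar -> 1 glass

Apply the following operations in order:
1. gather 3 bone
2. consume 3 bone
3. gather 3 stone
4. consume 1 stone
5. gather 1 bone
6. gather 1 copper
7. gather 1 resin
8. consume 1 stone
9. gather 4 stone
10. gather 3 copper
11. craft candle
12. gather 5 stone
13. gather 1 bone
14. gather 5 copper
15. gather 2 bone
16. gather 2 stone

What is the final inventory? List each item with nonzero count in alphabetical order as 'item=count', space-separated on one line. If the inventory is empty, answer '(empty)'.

Answer: bone=3 candle=3 copper=5 resin=1 stone=12

Derivation:
After 1 (gather 3 bone): bone=3
After 2 (consume 3 bone): (empty)
After 3 (gather 3 stone): stone=3
After 4 (consume 1 stone): stone=2
After 5 (gather 1 bone): bone=1 stone=2
After 6 (gather 1 copper): bone=1 copper=1 stone=2
After 7 (gather 1 resin): bone=1 copper=1 resin=1 stone=2
After 8 (consume 1 stone): bone=1 copper=1 resin=1 stone=1
After 9 (gather 4 stone): bone=1 copper=1 resin=1 stone=5
After 10 (gather 3 copper): bone=1 copper=4 resin=1 stone=5
After 11 (craft candle): candle=3 resin=1 stone=5
After 12 (gather 5 stone): candle=3 resin=1 stone=10
After 13 (gather 1 bone): bone=1 candle=3 resin=1 stone=10
After 14 (gather 5 copper): bone=1 candle=3 copper=5 resin=1 stone=10
After 15 (gather 2 bone): bone=3 candle=3 copper=5 resin=1 stone=10
After 16 (gather 2 stone): bone=3 candle=3 copper=5 resin=1 stone=12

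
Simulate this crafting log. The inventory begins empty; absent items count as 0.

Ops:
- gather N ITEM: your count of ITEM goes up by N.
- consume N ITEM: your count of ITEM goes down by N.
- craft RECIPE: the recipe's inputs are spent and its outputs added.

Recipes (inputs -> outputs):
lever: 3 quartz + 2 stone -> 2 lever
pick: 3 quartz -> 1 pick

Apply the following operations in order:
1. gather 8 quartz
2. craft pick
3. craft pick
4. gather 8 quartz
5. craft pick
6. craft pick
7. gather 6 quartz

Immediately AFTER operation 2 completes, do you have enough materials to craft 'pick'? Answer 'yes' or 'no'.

After 1 (gather 8 quartz): quartz=8
After 2 (craft pick): pick=1 quartz=5

Answer: yes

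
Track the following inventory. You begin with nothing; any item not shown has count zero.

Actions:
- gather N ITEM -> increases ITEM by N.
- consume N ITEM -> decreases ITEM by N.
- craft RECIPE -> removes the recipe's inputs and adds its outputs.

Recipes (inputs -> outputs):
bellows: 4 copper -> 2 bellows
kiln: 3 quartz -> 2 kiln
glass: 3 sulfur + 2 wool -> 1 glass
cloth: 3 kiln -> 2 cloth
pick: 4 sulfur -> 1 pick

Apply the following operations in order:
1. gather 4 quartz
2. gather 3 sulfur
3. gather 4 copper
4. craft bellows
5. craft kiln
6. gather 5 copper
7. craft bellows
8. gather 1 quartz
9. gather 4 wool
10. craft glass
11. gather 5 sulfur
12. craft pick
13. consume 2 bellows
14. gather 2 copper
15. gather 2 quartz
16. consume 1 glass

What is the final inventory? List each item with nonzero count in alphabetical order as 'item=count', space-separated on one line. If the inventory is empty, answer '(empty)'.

Answer: bellows=2 copper=3 kiln=2 pick=1 quartz=4 sulfur=1 wool=2

Derivation:
After 1 (gather 4 quartz): quartz=4
After 2 (gather 3 sulfur): quartz=4 sulfur=3
After 3 (gather 4 copper): copper=4 quartz=4 sulfur=3
After 4 (craft bellows): bellows=2 quartz=4 sulfur=3
After 5 (craft kiln): bellows=2 kiln=2 quartz=1 sulfur=3
After 6 (gather 5 copper): bellows=2 copper=5 kiln=2 quartz=1 sulfur=3
After 7 (craft bellows): bellows=4 copper=1 kiln=2 quartz=1 sulfur=3
After 8 (gather 1 quartz): bellows=4 copper=1 kiln=2 quartz=2 sulfur=3
After 9 (gather 4 wool): bellows=4 copper=1 kiln=2 quartz=2 sulfur=3 wool=4
After 10 (craft glass): bellows=4 copper=1 glass=1 kiln=2 quartz=2 wool=2
After 11 (gather 5 sulfur): bellows=4 copper=1 glass=1 kiln=2 quartz=2 sulfur=5 wool=2
After 12 (craft pick): bellows=4 copper=1 glass=1 kiln=2 pick=1 quartz=2 sulfur=1 wool=2
After 13 (consume 2 bellows): bellows=2 copper=1 glass=1 kiln=2 pick=1 quartz=2 sulfur=1 wool=2
After 14 (gather 2 copper): bellows=2 copper=3 glass=1 kiln=2 pick=1 quartz=2 sulfur=1 wool=2
After 15 (gather 2 quartz): bellows=2 copper=3 glass=1 kiln=2 pick=1 quartz=4 sulfur=1 wool=2
After 16 (consume 1 glass): bellows=2 copper=3 kiln=2 pick=1 quartz=4 sulfur=1 wool=2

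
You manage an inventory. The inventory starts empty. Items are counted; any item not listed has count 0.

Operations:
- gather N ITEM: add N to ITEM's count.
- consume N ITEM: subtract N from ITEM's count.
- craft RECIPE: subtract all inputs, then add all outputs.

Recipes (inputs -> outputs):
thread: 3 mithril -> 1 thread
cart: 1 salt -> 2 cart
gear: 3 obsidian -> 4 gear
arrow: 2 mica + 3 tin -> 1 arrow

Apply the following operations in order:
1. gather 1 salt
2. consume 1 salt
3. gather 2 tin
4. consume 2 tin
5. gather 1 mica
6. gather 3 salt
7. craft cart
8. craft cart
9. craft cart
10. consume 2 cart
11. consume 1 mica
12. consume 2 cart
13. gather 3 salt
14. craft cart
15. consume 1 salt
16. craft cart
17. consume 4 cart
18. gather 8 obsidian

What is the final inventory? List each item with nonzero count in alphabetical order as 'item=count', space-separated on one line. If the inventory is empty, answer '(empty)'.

After 1 (gather 1 salt): salt=1
After 2 (consume 1 salt): (empty)
After 3 (gather 2 tin): tin=2
After 4 (consume 2 tin): (empty)
After 5 (gather 1 mica): mica=1
After 6 (gather 3 salt): mica=1 salt=3
After 7 (craft cart): cart=2 mica=1 salt=2
After 8 (craft cart): cart=4 mica=1 salt=1
After 9 (craft cart): cart=6 mica=1
After 10 (consume 2 cart): cart=4 mica=1
After 11 (consume 1 mica): cart=4
After 12 (consume 2 cart): cart=2
After 13 (gather 3 salt): cart=2 salt=3
After 14 (craft cart): cart=4 salt=2
After 15 (consume 1 salt): cart=4 salt=1
After 16 (craft cart): cart=6
After 17 (consume 4 cart): cart=2
After 18 (gather 8 obsidian): cart=2 obsidian=8

Answer: cart=2 obsidian=8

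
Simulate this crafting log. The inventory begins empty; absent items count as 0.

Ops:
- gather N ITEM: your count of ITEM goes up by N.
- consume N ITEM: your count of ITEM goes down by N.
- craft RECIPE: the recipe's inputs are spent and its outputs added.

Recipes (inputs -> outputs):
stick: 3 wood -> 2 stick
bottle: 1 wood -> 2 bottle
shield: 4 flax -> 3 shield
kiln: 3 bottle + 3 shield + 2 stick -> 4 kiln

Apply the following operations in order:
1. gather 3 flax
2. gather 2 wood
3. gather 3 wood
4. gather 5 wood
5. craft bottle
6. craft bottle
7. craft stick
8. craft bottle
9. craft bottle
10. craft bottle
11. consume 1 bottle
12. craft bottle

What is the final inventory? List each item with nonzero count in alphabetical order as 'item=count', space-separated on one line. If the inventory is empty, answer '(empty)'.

After 1 (gather 3 flax): flax=3
After 2 (gather 2 wood): flax=3 wood=2
After 3 (gather 3 wood): flax=3 wood=5
After 4 (gather 5 wood): flax=3 wood=10
After 5 (craft bottle): bottle=2 flax=3 wood=9
After 6 (craft bottle): bottle=4 flax=3 wood=8
After 7 (craft stick): bottle=4 flax=3 stick=2 wood=5
After 8 (craft bottle): bottle=6 flax=3 stick=2 wood=4
After 9 (craft bottle): bottle=8 flax=3 stick=2 wood=3
After 10 (craft bottle): bottle=10 flax=3 stick=2 wood=2
After 11 (consume 1 bottle): bottle=9 flax=3 stick=2 wood=2
After 12 (craft bottle): bottle=11 flax=3 stick=2 wood=1

Answer: bottle=11 flax=3 stick=2 wood=1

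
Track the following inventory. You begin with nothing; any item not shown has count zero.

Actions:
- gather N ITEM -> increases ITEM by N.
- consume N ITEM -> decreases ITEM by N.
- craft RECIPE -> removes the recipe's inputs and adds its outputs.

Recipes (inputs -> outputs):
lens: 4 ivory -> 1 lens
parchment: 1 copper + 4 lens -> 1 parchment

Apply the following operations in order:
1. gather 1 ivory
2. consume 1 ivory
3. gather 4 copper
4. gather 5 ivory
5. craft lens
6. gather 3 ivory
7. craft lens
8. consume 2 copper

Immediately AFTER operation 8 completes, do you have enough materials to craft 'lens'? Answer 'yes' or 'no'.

Answer: no

Derivation:
After 1 (gather 1 ivory): ivory=1
After 2 (consume 1 ivory): (empty)
After 3 (gather 4 copper): copper=4
After 4 (gather 5 ivory): copper=4 ivory=5
After 5 (craft lens): copper=4 ivory=1 lens=1
After 6 (gather 3 ivory): copper=4 ivory=4 lens=1
After 7 (craft lens): copper=4 lens=2
After 8 (consume 2 copper): copper=2 lens=2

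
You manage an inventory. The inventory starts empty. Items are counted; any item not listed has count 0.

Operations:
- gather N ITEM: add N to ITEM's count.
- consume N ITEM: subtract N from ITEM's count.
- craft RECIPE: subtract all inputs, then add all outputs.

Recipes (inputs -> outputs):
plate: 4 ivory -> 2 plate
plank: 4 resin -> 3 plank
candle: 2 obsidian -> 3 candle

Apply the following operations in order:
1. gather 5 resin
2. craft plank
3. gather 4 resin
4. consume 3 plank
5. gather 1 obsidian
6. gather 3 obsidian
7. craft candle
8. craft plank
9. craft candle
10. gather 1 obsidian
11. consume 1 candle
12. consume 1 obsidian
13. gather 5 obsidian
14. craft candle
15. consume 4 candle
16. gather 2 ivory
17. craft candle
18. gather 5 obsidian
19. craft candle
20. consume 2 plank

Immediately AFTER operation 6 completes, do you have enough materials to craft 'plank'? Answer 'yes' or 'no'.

Answer: yes

Derivation:
After 1 (gather 5 resin): resin=5
After 2 (craft plank): plank=3 resin=1
After 3 (gather 4 resin): plank=3 resin=5
After 4 (consume 3 plank): resin=5
After 5 (gather 1 obsidian): obsidian=1 resin=5
After 6 (gather 3 obsidian): obsidian=4 resin=5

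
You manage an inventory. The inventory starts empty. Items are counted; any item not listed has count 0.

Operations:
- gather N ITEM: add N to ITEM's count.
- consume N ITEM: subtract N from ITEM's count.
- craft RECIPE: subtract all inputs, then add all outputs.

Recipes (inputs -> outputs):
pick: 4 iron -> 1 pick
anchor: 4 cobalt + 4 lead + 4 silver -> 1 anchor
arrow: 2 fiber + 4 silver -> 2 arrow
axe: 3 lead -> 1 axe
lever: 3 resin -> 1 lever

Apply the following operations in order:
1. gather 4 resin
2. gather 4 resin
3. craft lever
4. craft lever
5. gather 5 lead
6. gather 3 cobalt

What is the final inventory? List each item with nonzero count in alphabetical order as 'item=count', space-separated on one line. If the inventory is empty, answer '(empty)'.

Answer: cobalt=3 lead=5 lever=2 resin=2

Derivation:
After 1 (gather 4 resin): resin=4
After 2 (gather 4 resin): resin=8
After 3 (craft lever): lever=1 resin=5
After 4 (craft lever): lever=2 resin=2
After 5 (gather 5 lead): lead=5 lever=2 resin=2
After 6 (gather 3 cobalt): cobalt=3 lead=5 lever=2 resin=2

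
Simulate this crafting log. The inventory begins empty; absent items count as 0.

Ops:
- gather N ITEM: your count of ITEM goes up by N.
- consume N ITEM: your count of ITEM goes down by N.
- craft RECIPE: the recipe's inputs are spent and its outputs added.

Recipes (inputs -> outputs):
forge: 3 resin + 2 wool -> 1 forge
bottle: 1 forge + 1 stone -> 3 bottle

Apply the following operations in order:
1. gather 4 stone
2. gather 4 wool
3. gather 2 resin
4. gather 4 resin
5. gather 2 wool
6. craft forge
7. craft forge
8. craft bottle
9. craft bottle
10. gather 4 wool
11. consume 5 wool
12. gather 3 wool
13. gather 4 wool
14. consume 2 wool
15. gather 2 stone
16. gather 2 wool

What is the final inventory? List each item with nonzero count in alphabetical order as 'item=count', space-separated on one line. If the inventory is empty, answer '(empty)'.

Answer: bottle=6 stone=4 wool=8

Derivation:
After 1 (gather 4 stone): stone=4
After 2 (gather 4 wool): stone=4 wool=4
After 3 (gather 2 resin): resin=2 stone=4 wool=4
After 4 (gather 4 resin): resin=6 stone=4 wool=4
After 5 (gather 2 wool): resin=6 stone=4 wool=6
After 6 (craft forge): forge=1 resin=3 stone=4 wool=4
After 7 (craft forge): forge=2 stone=4 wool=2
After 8 (craft bottle): bottle=3 forge=1 stone=3 wool=2
After 9 (craft bottle): bottle=6 stone=2 wool=2
After 10 (gather 4 wool): bottle=6 stone=2 wool=6
After 11 (consume 5 wool): bottle=6 stone=2 wool=1
After 12 (gather 3 wool): bottle=6 stone=2 wool=4
After 13 (gather 4 wool): bottle=6 stone=2 wool=8
After 14 (consume 2 wool): bottle=6 stone=2 wool=6
After 15 (gather 2 stone): bottle=6 stone=4 wool=6
After 16 (gather 2 wool): bottle=6 stone=4 wool=8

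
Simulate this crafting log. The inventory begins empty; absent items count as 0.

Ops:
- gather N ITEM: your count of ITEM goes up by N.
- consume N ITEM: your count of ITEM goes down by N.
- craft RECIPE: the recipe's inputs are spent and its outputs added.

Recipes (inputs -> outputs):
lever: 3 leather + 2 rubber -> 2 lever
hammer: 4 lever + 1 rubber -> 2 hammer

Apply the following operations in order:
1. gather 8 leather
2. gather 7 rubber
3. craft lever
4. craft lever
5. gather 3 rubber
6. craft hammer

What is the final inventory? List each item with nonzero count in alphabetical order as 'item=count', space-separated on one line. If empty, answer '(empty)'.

Answer: hammer=2 leather=2 rubber=5

Derivation:
After 1 (gather 8 leather): leather=8
After 2 (gather 7 rubber): leather=8 rubber=7
After 3 (craft lever): leather=5 lever=2 rubber=5
After 4 (craft lever): leather=2 lever=4 rubber=3
After 5 (gather 3 rubber): leather=2 lever=4 rubber=6
After 6 (craft hammer): hammer=2 leather=2 rubber=5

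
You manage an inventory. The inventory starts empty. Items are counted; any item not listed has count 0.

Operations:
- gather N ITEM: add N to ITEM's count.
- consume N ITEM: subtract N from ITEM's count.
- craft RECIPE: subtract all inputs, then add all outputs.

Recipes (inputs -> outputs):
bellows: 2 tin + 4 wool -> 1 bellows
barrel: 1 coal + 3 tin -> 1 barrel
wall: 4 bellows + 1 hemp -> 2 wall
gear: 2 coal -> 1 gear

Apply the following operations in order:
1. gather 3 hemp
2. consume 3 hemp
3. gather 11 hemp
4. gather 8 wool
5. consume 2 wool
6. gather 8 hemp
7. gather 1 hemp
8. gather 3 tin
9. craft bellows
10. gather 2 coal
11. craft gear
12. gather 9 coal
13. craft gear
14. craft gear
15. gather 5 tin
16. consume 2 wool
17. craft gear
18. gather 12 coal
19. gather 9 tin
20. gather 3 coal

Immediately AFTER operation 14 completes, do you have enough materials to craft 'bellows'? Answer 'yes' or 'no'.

After 1 (gather 3 hemp): hemp=3
After 2 (consume 3 hemp): (empty)
After 3 (gather 11 hemp): hemp=11
After 4 (gather 8 wool): hemp=11 wool=8
After 5 (consume 2 wool): hemp=11 wool=6
After 6 (gather 8 hemp): hemp=19 wool=6
After 7 (gather 1 hemp): hemp=20 wool=6
After 8 (gather 3 tin): hemp=20 tin=3 wool=6
After 9 (craft bellows): bellows=1 hemp=20 tin=1 wool=2
After 10 (gather 2 coal): bellows=1 coal=2 hemp=20 tin=1 wool=2
After 11 (craft gear): bellows=1 gear=1 hemp=20 tin=1 wool=2
After 12 (gather 9 coal): bellows=1 coal=9 gear=1 hemp=20 tin=1 wool=2
After 13 (craft gear): bellows=1 coal=7 gear=2 hemp=20 tin=1 wool=2
After 14 (craft gear): bellows=1 coal=5 gear=3 hemp=20 tin=1 wool=2

Answer: no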